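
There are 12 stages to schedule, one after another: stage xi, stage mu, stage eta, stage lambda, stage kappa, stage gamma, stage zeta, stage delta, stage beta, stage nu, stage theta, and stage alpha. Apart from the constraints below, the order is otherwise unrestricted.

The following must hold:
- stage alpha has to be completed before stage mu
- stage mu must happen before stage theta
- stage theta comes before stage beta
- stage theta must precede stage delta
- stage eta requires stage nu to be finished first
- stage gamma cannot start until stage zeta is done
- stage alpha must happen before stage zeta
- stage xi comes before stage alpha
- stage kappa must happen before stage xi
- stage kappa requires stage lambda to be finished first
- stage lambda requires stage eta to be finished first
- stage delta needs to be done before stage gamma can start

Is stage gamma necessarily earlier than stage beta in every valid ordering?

Nothing in the constraints links stage gamma and stage beta; they are unordered relative to each other.
A valid ordering placing stage beta before stage gamma exists, so the answer is no.

No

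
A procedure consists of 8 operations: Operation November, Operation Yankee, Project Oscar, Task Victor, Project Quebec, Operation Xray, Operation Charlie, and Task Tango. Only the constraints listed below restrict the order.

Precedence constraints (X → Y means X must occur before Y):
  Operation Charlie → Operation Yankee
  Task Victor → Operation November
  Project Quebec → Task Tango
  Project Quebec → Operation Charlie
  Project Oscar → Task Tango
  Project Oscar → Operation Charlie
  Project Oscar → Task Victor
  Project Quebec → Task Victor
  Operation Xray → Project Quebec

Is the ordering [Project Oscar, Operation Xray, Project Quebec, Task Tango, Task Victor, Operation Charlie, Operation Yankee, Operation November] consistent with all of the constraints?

Yes

Checking each listed constraint against this order: for instance, Project Oscar is in position 1 and Operation Charlie in position 6, so that constraint holds — and the remaining constraints check out the same way.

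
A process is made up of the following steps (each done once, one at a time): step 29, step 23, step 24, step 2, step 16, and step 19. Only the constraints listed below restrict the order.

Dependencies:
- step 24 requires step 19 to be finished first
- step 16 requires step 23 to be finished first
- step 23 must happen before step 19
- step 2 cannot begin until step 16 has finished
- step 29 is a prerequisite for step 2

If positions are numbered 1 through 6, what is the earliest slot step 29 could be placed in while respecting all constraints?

Step 29 has no prerequisites at all, so it can go in position 1.

1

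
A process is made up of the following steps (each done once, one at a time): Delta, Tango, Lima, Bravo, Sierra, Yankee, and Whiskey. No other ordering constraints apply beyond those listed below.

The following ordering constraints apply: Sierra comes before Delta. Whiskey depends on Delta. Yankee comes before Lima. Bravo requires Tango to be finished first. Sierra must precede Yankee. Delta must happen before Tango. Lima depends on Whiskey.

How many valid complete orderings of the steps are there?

26

Only Sierra has no prerequisites, so it must go first.
Systematically extending each partial ordering one step at a time and counting, there are 26 complete orderings.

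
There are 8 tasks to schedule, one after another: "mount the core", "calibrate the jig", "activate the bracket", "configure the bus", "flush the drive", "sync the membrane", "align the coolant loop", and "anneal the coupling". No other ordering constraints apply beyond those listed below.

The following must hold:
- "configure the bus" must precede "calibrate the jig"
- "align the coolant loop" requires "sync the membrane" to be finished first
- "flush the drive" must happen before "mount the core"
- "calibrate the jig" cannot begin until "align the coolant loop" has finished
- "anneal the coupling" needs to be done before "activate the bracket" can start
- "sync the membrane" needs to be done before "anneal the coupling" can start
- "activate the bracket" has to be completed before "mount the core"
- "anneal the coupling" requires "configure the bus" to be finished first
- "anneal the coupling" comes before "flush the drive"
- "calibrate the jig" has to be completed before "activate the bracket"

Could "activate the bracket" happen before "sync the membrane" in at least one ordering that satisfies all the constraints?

The constraints give a chain "sync the membrane" → "anneal the coupling" → "activate the bracket", which forces "sync the membrane" before "activate the bracket".
Hence "activate the bracket" can never be scheduled before "sync the membrane".

No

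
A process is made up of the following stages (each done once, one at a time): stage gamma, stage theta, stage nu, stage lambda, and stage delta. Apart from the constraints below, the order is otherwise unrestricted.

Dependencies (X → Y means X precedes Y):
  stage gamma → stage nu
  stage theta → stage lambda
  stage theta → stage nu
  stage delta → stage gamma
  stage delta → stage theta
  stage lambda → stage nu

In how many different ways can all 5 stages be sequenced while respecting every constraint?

Only stage delta has no prerequisites, so it must go first.
Counting all ways to extend the partial order to a total order gives 3.

3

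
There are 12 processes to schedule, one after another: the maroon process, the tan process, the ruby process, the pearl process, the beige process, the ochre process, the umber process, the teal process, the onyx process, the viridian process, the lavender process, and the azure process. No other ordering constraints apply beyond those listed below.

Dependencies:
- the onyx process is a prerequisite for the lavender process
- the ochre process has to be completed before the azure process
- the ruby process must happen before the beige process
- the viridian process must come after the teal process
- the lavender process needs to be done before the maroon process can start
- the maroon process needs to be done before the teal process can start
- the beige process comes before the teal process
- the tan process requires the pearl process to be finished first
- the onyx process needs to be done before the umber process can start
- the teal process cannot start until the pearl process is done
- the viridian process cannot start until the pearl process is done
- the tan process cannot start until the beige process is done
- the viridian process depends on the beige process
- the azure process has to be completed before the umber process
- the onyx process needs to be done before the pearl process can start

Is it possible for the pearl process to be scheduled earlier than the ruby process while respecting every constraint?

Yes

No chain of constraints runs from the ruby process to the pearl process, so the ruby process is not required to come first.
That means at least one valid schedule has the pearl process before the ruby process.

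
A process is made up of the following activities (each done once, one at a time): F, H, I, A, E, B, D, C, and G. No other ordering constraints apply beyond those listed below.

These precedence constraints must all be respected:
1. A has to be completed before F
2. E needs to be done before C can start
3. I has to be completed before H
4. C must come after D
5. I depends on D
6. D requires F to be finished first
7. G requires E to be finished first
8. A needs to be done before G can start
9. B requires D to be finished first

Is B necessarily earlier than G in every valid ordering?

No

B and G are not related by any chain of constraints.
There exist valid orderings with G before B, so B is not required to come first.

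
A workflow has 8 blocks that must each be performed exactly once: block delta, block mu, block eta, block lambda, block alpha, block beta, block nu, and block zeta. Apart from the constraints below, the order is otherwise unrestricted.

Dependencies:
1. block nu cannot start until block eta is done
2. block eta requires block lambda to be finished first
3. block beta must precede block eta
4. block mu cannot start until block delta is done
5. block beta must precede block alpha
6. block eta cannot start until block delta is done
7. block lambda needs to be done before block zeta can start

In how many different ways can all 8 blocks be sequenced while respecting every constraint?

The blocks with no prerequisites are block delta, block lambda, block beta; any of them can be placed first.
Counting all ways to extend the partial order to a total order gives 630.

630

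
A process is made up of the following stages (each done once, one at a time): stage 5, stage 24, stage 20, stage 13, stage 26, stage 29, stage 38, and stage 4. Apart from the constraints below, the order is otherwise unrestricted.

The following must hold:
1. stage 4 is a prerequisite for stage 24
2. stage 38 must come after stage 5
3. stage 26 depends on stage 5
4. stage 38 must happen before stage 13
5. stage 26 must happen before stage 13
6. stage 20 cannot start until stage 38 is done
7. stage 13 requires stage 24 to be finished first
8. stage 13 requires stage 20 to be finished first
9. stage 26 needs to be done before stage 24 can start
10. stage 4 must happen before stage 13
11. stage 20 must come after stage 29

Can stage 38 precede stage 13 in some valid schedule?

Yes

The constraints force stage 38 before stage 13, so yes — every valid ordering has stage 38 earlier.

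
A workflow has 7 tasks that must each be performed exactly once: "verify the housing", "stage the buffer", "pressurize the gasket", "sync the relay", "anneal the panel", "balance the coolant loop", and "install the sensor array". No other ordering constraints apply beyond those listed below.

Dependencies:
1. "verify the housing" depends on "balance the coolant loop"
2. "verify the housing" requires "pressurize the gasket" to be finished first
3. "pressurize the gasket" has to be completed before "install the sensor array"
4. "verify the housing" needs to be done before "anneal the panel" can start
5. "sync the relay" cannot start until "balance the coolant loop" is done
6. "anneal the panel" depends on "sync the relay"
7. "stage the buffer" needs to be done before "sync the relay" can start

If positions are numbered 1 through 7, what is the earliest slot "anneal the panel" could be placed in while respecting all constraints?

6

Working backwards through the constraints from "anneal the panel", its full set of required predecessors is "verify the housing", "stage the buffer", "pressurize the gasket", "sync the relay", "balance the coolant loop" — 5 of them.
So at minimum 5 tasks come before "anneal the panel", putting "anneal the panel" no earlier than position 6. That position is achievable by scheduling exactly those predecessors first.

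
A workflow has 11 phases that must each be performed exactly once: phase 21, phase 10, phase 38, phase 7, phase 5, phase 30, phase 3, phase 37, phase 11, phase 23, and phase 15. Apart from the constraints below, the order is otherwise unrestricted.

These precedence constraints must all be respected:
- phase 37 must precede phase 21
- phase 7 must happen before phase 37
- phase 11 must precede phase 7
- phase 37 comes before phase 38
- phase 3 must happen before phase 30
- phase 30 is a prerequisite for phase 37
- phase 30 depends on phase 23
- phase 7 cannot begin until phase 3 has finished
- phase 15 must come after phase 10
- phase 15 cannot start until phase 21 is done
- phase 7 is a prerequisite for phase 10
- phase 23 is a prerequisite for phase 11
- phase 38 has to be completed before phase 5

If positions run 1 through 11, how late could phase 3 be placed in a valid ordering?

Every phase that must follow phase 3 has to come after it. Tracing all chains starting from phase 3, those phases are: phase 21, phase 10, phase 38, phase 7, phase 5, phase 30, phase 37, phase 15 — 8 in total.
So at least 8 phases follow phase 3, putting phase 3 no later than position 3. That position is achievable by scheduling everything else first.

3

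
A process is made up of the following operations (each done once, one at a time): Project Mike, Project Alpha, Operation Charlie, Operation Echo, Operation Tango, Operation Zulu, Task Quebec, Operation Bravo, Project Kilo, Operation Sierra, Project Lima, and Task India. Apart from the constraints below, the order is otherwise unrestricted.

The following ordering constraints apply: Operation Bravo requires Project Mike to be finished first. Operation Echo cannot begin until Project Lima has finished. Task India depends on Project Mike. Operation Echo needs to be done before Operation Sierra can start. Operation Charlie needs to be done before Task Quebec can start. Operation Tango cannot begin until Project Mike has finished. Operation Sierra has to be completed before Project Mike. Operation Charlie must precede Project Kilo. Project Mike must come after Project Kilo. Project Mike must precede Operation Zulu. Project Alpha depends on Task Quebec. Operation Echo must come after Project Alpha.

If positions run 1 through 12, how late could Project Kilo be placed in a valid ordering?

Every operation that must follow Project Kilo has to come after it. Tracing all chains starting from Project Kilo, those operations are: Project Mike, Operation Tango, Operation Zulu, Operation Bravo, Task India — 5 in total.
With 5 mandatory successors out of 12 operations total, the latest slot for Project Kilo is 12−5 = 7, and it's reachable by doing all non-successors before Project Kilo.

7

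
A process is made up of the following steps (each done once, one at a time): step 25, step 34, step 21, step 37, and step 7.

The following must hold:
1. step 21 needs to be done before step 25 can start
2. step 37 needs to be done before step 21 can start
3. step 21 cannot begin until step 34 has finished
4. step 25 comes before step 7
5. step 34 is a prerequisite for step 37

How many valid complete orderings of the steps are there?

1

Step 34 is the only step with nothing required before it, so every ordering starts there.
Every step is then forced in turn, so only 1 complete ordering is consistent with the constraints.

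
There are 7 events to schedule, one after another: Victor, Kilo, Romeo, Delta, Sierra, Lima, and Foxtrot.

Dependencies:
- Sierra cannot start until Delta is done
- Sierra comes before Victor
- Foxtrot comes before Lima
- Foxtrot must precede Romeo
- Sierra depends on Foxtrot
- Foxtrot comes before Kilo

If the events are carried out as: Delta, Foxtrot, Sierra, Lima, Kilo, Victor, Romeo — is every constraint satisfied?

Every stated constraint is respected: Foxtrot sits at position 2, ahead of Romeo at position 7, and each of the other listed pairs likewise has the predecessor earlier in the sequence.

Yes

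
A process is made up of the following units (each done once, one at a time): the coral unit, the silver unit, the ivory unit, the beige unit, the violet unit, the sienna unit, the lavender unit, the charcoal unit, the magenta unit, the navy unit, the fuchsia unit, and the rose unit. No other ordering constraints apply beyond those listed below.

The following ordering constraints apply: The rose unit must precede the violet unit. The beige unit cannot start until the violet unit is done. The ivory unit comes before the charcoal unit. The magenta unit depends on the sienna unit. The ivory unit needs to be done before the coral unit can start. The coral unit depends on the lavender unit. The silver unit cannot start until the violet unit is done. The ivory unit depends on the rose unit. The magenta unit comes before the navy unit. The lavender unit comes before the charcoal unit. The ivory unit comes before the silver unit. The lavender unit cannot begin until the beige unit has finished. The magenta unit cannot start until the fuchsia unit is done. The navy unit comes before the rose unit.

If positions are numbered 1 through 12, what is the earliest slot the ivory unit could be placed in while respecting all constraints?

Working backwards through the constraints from the ivory unit, its full set of required predecessors is the sienna unit, the magenta unit, the navy unit, the fuchsia unit, the rose unit — 5 of them.
So at minimum 5 units come before the ivory unit, putting the ivory unit no earlier than position 6. That position is achievable by scheduling exactly those predecessors first.

6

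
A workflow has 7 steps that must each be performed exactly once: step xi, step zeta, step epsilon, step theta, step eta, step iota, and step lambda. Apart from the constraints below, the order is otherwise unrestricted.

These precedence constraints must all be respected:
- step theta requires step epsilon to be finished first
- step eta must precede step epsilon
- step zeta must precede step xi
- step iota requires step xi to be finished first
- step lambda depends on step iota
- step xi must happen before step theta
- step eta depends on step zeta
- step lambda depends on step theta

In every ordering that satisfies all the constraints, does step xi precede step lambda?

Tracing the constraints gives a chain: step xi → step theta → step lambda.
That forces step xi before step lambda in every valid schedule.

Yes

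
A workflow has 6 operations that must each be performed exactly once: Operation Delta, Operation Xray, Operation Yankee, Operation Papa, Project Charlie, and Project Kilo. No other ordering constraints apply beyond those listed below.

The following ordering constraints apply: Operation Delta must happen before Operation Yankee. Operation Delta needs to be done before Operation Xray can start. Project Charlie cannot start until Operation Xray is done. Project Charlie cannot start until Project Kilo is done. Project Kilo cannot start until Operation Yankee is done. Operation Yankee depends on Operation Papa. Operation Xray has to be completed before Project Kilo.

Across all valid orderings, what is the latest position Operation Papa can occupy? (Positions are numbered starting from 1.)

The operations that are forced after Operation Papa, directly or by a chain of constraints, are Operation Yankee, Project Charlie, Project Kilo. That's 3 operations.
So at least 3 operations follow Operation Papa, putting Operation Papa no later than position 3. That position is achievable by scheduling everything else first.

3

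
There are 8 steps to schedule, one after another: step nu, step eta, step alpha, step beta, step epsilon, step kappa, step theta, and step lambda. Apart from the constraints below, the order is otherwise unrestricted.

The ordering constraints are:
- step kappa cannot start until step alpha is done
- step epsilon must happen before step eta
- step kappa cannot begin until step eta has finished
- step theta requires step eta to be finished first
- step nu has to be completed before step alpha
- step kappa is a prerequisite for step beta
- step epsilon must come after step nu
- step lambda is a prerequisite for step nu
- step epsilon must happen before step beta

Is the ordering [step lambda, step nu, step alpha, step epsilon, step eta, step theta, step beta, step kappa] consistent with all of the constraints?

No

The sequence places step beta ahead of step kappa.
That contradicts the constraint that step kappa must precede step beta.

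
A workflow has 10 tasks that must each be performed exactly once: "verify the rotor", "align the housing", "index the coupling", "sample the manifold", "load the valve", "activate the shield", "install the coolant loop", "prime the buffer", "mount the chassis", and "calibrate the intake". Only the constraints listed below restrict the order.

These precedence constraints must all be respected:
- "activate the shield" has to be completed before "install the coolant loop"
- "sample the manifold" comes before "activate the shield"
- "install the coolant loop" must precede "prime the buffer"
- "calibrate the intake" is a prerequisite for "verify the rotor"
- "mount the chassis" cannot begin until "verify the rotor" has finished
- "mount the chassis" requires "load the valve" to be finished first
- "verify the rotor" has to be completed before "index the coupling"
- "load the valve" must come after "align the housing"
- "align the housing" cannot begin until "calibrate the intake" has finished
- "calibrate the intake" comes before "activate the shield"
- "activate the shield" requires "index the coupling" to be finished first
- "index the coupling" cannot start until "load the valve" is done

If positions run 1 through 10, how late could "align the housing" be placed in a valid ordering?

The tasks that are forced after "align the housing", directly or by a chain of constraints, are "index the coupling", "load the valve", "activate the shield", "install the coolant loop", "prime the buffer", "mount the chassis". That's 6 tasks.
So at least 6 tasks follow "align the housing", putting "align the housing" no later than position 4. That position is achievable by scheduling everything else first.

4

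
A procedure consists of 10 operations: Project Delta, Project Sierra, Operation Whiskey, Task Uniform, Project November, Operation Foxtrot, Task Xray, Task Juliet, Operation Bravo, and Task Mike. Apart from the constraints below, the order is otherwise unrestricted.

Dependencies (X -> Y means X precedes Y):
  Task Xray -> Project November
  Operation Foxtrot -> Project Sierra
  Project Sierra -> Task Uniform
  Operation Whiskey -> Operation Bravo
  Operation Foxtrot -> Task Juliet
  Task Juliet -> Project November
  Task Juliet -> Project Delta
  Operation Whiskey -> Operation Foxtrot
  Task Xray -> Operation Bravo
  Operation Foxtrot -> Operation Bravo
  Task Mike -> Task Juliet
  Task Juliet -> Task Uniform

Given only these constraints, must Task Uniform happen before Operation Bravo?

Task Uniform and Operation Bravo are not related by any chain of constraints.
There exist valid orderings with Operation Bravo before Task Uniform, so Task Uniform is not required to come first.

No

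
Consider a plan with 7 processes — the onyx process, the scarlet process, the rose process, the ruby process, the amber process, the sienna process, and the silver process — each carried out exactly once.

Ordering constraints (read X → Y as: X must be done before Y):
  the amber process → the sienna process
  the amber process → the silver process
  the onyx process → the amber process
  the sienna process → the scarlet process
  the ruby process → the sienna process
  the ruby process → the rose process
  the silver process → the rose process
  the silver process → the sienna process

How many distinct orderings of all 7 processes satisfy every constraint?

The processes with no prerequisites are the onyx process, the ruby process; any of them can be placed first.
Enumerating by repeatedly choosing an available process (one whose prerequisites are all placed) gives 12 distinct complete orderings.

12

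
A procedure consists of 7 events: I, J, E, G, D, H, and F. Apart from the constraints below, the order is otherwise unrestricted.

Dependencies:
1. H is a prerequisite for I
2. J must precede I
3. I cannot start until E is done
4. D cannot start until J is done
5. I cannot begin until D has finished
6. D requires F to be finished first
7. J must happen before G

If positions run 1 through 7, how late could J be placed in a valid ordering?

The events that are forced after J, directly or by a chain of constraints, are I, G, D. That's 3 events.
So at least 3 events follow J, putting J no later than position 4. That position is achievable by scheduling everything else first.

4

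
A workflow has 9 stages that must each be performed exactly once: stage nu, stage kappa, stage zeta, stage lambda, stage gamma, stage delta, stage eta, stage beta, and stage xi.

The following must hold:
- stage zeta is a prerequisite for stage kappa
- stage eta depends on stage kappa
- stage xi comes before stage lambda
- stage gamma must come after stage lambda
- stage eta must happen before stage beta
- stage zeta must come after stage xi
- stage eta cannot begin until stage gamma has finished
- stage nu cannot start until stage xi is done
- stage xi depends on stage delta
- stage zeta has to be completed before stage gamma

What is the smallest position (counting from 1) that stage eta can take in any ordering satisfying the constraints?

Every stage that must precede stage eta has to come before it. Tracing all chains that end at stage eta, those stages are: stage kappa, stage zeta, stage lambda, stage gamma, stage delta, stage xi — 6 in total.
With 6 mandatory predecessors, the earliest stage eta can sit is position 6+1 = 7, and placing just those 6 first achieves it.

7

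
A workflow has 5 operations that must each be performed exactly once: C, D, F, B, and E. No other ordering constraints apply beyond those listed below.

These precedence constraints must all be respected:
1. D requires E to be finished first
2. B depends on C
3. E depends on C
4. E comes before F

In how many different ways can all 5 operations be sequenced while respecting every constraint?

8

Only C has no prerequisites, so it must go first.
Systematically extending each partial ordering one operation at a time and counting, there are 8 complete orderings.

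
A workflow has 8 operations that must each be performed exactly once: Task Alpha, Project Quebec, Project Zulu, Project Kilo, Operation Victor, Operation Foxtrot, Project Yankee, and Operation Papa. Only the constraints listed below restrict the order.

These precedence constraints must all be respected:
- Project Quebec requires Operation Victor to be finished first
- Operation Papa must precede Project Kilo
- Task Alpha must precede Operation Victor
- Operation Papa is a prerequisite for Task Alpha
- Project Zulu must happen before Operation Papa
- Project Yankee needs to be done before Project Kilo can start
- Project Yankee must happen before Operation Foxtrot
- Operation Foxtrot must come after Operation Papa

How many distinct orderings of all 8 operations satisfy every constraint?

2 operations have no prerequisites (Project Zulu, Project Yankee), so any of them could come first.
Enumerating by repeatedly choosing an available operation (one whose prerequisites are all placed) gives 80 distinct complete orderings.

80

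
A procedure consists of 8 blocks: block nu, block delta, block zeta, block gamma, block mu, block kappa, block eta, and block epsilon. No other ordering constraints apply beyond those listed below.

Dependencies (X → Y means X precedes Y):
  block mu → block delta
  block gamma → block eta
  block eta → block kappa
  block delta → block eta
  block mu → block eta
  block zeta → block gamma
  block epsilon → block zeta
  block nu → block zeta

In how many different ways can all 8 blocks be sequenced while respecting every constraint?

30

The blocks with no prerequisites are block nu, block mu, block epsilon; any of them can be placed first.
Systematically extending each partial ordering one block at a time and counting, there are 30 complete orderings.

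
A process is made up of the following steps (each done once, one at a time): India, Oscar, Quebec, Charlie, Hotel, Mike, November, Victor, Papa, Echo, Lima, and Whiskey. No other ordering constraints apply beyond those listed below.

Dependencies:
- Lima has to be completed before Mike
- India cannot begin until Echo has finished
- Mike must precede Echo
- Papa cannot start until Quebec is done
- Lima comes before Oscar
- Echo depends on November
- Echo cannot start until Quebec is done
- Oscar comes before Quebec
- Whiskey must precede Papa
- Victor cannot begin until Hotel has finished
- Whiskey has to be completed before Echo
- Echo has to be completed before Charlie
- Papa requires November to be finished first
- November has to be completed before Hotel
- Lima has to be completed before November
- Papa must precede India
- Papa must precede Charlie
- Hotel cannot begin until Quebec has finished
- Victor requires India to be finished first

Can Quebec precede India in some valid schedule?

Yes

Quebec is actually forced before India by the constraints, so certainly some valid ordering has Quebec first.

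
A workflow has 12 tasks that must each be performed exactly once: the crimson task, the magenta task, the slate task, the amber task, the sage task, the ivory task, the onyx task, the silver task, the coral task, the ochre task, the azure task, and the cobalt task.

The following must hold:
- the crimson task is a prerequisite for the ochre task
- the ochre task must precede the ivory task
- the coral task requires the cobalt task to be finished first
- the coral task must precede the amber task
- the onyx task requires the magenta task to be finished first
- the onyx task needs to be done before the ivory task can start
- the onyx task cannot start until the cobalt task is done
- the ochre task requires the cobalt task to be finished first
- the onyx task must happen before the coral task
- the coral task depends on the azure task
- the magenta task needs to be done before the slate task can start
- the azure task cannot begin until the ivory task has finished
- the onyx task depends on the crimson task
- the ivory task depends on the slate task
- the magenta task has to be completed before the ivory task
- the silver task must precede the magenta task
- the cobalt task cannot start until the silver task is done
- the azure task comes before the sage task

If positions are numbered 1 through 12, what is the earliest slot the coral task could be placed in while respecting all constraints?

The tasks that are forced before the coral task, directly or transitively, are the crimson task, the magenta task, the slate task, the ivory task, the onyx task, the silver task, the ochre task, the azure task, the cobalt task. That's 9 tasks.
So at minimum 9 tasks come before the coral task, putting the coral task no earlier than position 10. That position is achievable by scheduling exactly those predecessors first.

10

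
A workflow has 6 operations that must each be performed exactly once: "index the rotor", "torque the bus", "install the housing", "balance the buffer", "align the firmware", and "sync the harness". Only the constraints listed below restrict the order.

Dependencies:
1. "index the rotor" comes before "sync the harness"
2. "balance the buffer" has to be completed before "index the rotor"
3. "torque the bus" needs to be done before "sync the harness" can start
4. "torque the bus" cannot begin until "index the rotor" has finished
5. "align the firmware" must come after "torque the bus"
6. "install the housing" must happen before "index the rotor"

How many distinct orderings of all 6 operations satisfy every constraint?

The operations with no prerequisites are "install the housing", "balance the buffer"; any of them can be placed first.
Enumerating by repeatedly choosing an available operation (one whose prerequisites are all placed) gives 4 distinct complete orderings.

4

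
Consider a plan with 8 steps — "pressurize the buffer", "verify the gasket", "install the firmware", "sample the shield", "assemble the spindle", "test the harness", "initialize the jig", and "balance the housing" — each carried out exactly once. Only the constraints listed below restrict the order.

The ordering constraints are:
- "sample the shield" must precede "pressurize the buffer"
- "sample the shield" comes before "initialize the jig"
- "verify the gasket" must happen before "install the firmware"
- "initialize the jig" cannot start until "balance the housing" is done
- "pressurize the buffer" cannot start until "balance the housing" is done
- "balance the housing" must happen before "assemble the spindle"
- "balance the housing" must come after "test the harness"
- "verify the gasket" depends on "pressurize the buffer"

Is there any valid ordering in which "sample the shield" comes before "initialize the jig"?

The constraints force "sample the shield" before "initialize the jig", so yes — every valid ordering has "sample the shield" earlier.

Yes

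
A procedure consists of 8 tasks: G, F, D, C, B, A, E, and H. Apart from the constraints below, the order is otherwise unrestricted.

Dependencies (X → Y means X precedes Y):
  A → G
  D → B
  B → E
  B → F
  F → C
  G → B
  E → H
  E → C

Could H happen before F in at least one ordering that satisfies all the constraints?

Nothing in the constraints forces F before H — there is no chain from F to H.
That means at least one valid schedule has H before F.

Yes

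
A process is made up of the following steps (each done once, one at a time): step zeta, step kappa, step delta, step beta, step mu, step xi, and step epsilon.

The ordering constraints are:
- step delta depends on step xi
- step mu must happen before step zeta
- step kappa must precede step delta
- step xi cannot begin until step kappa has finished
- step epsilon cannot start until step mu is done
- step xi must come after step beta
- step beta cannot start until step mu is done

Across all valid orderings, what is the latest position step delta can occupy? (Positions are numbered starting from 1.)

No constraint forces any step after step delta, so it can be placed last, in position 7.

7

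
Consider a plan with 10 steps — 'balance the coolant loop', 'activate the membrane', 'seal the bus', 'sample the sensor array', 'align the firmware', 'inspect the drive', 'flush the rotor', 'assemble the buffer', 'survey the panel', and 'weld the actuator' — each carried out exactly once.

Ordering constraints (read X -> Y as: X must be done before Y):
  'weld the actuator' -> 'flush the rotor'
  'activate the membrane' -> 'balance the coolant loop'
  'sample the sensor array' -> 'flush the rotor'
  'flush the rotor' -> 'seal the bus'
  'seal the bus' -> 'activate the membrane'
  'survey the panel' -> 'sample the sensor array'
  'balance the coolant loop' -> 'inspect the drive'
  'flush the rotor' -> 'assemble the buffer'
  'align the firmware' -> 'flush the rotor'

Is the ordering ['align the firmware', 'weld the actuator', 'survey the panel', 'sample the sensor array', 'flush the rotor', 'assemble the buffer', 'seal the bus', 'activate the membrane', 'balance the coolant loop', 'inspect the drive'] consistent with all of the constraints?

Checking each listed constraint against this order: for instance, 'align the firmware' is in position 1 and 'flush the rotor' in position 5, so that constraint holds — and the remaining constraints check out the same way.

Yes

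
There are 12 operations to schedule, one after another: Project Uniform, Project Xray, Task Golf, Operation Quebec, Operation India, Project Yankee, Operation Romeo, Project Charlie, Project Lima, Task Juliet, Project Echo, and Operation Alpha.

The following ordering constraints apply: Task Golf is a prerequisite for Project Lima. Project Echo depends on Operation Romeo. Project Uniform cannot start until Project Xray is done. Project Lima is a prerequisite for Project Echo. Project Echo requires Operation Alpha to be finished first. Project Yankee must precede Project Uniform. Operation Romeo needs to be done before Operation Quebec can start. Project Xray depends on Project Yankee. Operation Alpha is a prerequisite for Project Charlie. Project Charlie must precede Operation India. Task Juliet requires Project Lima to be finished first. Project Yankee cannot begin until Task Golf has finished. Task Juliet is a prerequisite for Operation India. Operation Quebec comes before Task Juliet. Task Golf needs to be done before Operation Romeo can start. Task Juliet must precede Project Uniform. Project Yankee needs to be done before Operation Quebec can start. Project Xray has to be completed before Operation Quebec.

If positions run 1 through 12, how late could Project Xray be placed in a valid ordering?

Every operation that must follow Project Xray has to come after it. Tracing all chains starting from Project Xray, those operations are: Project Uniform, Operation Quebec, Operation India, Task Juliet — 4 in total.
So at least 4 operations follow Project Xray, putting Project Xray no later than position 8. That position is achievable by scheduling everything else first.

8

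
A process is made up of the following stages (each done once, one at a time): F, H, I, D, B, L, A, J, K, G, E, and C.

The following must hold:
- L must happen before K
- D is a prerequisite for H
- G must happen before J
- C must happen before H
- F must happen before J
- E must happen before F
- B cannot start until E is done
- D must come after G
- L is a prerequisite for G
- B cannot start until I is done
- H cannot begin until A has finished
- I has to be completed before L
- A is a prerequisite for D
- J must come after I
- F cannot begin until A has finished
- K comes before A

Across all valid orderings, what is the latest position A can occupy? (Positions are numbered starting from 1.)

8

The stages that are forced after A, directly or by a chain of constraints, are F, H, D, J. That's 4 stages.
With 4 mandatory successors out of 12 stages total, the latest slot for A is 12−4 = 8, and it's reachable by doing all non-successors before A.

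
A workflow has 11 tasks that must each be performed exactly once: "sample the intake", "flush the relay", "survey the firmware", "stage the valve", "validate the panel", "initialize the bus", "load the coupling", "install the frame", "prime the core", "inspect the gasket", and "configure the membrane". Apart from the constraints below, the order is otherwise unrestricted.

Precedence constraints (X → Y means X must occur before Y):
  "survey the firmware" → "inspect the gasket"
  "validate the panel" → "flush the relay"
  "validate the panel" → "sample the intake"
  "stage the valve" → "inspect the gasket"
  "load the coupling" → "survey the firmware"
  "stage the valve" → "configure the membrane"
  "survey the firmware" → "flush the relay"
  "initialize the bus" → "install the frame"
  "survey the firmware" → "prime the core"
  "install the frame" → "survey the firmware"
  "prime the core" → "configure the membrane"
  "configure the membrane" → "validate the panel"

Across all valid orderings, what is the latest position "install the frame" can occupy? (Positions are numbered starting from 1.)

The tasks that are forced after "install the frame", directly or by a chain of constraints, are "sample the intake", "flush the relay", "survey the firmware", "validate the panel", "prime the core", "inspect the gasket", "configure the membrane". That's 7 tasks.
So at least 7 tasks follow "install the frame", putting "install the frame" no later than position 4. That position is achievable by scheduling everything else first.

4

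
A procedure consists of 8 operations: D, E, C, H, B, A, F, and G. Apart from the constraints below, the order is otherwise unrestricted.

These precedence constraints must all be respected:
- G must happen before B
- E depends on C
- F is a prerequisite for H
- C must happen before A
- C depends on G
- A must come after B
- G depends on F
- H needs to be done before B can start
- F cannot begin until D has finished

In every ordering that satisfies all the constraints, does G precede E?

Chaining the stated constraints: G → C → E.
So G must precede E in any valid ordering.

Yes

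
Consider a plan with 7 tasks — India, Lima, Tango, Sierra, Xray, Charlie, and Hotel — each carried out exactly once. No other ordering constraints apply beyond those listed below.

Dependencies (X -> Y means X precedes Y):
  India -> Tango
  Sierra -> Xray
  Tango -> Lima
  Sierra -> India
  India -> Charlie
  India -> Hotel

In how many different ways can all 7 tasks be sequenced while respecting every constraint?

72

Sierra is the only task with nothing required before it, so every ordering starts there.
Counting all ways to extend the partial order to a total order gives 72.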